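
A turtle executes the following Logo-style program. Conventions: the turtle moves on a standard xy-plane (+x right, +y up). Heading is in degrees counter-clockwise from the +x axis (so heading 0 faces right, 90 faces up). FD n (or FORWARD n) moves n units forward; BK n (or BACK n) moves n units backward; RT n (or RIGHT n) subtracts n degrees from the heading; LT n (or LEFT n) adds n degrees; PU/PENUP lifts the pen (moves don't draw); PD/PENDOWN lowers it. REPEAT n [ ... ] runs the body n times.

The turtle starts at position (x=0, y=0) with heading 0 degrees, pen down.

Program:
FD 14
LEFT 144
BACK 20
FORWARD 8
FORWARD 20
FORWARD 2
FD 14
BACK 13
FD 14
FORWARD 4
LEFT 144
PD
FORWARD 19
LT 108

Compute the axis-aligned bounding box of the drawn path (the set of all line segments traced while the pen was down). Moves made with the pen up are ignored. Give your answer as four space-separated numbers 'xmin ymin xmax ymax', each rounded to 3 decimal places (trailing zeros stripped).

Executing turtle program step by step:
Start: pos=(0,0), heading=0, pen down
FD 14: (0,0) -> (14,0) [heading=0, draw]
LT 144: heading 0 -> 144
BK 20: (14,0) -> (30.18,-11.756) [heading=144, draw]
FD 8: (30.18,-11.756) -> (23.708,-7.053) [heading=144, draw]
FD 20: (23.708,-7.053) -> (7.528,4.702) [heading=144, draw]
FD 2: (7.528,4.702) -> (5.91,5.878) [heading=144, draw]
FD 14: (5.91,5.878) -> (-5.416,14.107) [heading=144, draw]
BK 13: (-5.416,14.107) -> (5.101,6.466) [heading=144, draw]
FD 14: (5.101,6.466) -> (-6.225,14.695) [heading=144, draw]
FD 4: (-6.225,14.695) -> (-9.461,17.046) [heading=144, draw]
LT 144: heading 144 -> 288
PD: pen down
FD 19: (-9.461,17.046) -> (-3.59,-1.024) [heading=288, draw]
LT 108: heading 288 -> 36
Final: pos=(-3.59,-1.024), heading=36, 10 segment(s) drawn

Segment endpoints: x in {-9.461, -6.225, -5.416, -3.59, 0, 5.101, 5.91, 7.528, 14, 23.708, 30.18}, y in {-11.756, -7.053, -1.024, 0, 4.702, 5.878, 6.466, 14.107, 14.695, 17.046}
xmin=-9.461, ymin=-11.756, xmax=30.18, ymax=17.046

Answer: -9.461 -11.756 30.18 17.046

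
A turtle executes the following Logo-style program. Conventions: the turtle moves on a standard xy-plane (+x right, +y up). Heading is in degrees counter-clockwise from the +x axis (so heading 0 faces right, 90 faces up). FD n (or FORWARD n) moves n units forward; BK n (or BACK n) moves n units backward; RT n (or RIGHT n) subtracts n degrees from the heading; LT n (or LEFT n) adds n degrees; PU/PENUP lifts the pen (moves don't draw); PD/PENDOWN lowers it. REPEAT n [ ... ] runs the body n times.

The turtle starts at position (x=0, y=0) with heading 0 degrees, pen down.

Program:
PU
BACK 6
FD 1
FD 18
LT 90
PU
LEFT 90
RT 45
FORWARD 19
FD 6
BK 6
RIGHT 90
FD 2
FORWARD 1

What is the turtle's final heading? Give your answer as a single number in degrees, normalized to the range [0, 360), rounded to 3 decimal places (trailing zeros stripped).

Executing turtle program step by step:
Start: pos=(0,0), heading=0, pen down
PU: pen up
BK 6: (0,0) -> (-6,0) [heading=0, move]
FD 1: (-6,0) -> (-5,0) [heading=0, move]
FD 18: (-5,0) -> (13,0) [heading=0, move]
LT 90: heading 0 -> 90
PU: pen up
LT 90: heading 90 -> 180
RT 45: heading 180 -> 135
FD 19: (13,0) -> (-0.435,13.435) [heading=135, move]
FD 6: (-0.435,13.435) -> (-4.678,17.678) [heading=135, move]
BK 6: (-4.678,17.678) -> (-0.435,13.435) [heading=135, move]
RT 90: heading 135 -> 45
FD 2: (-0.435,13.435) -> (0.979,14.849) [heading=45, move]
FD 1: (0.979,14.849) -> (1.686,15.556) [heading=45, move]
Final: pos=(1.686,15.556), heading=45, 0 segment(s) drawn

Answer: 45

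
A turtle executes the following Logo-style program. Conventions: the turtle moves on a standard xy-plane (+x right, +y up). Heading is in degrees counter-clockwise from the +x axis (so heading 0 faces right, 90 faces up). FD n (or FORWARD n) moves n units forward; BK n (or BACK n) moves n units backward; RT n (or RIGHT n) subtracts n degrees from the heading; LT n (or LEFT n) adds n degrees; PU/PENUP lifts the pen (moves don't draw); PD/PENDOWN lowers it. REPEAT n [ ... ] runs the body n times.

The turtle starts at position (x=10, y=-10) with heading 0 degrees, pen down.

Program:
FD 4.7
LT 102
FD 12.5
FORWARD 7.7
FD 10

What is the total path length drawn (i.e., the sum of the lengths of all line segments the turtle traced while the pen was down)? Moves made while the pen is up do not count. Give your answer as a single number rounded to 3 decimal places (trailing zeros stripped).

Executing turtle program step by step:
Start: pos=(10,-10), heading=0, pen down
FD 4.7: (10,-10) -> (14.7,-10) [heading=0, draw]
LT 102: heading 0 -> 102
FD 12.5: (14.7,-10) -> (12.101,2.227) [heading=102, draw]
FD 7.7: (12.101,2.227) -> (10.5,9.759) [heading=102, draw]
FD 10: (10.5,9.759) -> (8.421,19.54) [heading=102, draw]
Final: pos=(8.421,19.54), heading=102, 4 segment(s) drawn

Segment lengths:
  seg 1: (10,-10) -> (14.7,-10), length = 4.7
  seg 2: (14.7,-10) -> (12.101,2.227), length = 12.5
  seg 3: (12.101,2.227) -> (10.5,9.759), length = 7.7
  seg 4: (10.5,9.759) -> (8.421,19.54), length = 10
Total = 34.9

Answer: 34.9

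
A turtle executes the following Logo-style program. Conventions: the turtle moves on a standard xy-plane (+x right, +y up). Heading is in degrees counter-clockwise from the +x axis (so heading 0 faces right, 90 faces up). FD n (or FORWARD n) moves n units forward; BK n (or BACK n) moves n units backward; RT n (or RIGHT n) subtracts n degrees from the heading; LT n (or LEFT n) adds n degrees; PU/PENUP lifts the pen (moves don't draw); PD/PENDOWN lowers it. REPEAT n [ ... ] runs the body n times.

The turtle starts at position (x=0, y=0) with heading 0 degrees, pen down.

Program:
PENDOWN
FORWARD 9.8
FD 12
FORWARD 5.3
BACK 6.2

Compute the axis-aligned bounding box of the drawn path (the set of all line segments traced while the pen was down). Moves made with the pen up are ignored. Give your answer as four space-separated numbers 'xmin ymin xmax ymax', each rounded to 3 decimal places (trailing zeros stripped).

Executing turtle program step by step:
Start: pos=(0,0), heading=0, pen down
PD: pen down
FD 9.8: (0,0) -> (9.8,0) [heading=0, draw]
FD 12: (9.8,0) -> (21.8,0) [heading=0, draw]
FD 5.3: (21.8,0) -> (27.1,0) [heading=0, draw]
BK 6.2: (27.1,0) -> (20.9,0) [heading=0, draw]
Final: pos=(20.9,0), heading=0, 4 segment(s) drawn

Segment endpoints: x in {0, 9.8, 20.9, 21.8, 27.1}, y in {0}
xmin=0, ymin=0, xmax=27.1, ymax=0

Answer: 0 0 27.1 0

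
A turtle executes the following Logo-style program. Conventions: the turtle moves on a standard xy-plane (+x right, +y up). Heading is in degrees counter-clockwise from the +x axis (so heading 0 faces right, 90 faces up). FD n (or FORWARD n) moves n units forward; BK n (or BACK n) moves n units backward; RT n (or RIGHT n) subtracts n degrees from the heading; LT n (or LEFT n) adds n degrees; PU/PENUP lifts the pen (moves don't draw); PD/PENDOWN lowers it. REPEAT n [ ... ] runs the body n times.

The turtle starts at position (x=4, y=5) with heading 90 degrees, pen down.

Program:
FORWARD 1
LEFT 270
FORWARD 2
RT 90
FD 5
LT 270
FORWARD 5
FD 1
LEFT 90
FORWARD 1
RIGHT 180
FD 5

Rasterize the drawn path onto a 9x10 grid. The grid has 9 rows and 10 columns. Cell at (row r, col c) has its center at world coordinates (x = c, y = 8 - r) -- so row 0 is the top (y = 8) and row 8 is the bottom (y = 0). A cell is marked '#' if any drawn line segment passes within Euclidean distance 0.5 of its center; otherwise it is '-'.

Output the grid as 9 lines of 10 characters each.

Segment 0: (4,5) -> (4,6)
Segment 1: (4,6) -> (6,6)
Segment 2: (6,6) -> (6,1)
Segment 3: (6,1) -> (1,1)
Segment 4: (1,1) -> (-0,1)
Segment 5: (-0,1) -> (-0,0)
Segment 6: (-0,0) -> (0,5)

Answer: ----------
----------
----###---
#---#-#---
#-----#---
#-----#---
#-----#---
#######---
#---------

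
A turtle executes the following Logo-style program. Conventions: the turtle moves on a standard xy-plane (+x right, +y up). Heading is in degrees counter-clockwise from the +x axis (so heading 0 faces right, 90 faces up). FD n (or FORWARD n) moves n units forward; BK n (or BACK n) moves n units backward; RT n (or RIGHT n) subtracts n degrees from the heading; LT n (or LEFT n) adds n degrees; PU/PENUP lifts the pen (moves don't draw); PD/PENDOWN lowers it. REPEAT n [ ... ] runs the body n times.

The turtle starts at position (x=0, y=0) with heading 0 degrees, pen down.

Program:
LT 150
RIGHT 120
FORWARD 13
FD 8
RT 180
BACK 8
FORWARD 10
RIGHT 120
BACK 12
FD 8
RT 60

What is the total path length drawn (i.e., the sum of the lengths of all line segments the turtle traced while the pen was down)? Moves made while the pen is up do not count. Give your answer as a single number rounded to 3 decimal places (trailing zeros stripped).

Executing turtle program step by step:
Start: pos=(0,0), heading=0, pen down
LT 150: heading 0 -> 150
RT 120: heading 150 -> 30
FD 13: (0,0) -> (11.258,6.5) [heading=30, draw]
FD 8: (11.258,6.5) -> (18.187,10.5) [heading=30, draw]
RT 180: heading 30 -> 210
BK 8: (18.187,10.5) -> (25.115,14.5) [heading=210, draw]
FD 10: (25.115,14.5) -> (16.454,9.5) [heading=210, draw]
RT 120: heading 210 -> 90
BK 12: (16.454,9.5) -> (16.454,-2.5) [heading=90, draw]
FD 8: (16.454,-2.5) -> (16.454,5.5) [heading=90, draw]
RT 60: heading 90 -> 30
Final: pos=(16.454,5.5), heading=30, 6 segment(s) drawn

Segment lengths:
  seg 1: (0,0) -> (11.258,6.5), length = 13
  seg 2: (11.258,6.5) -> (18.187,10.5), length = 8
  seg 3: (18.187,10.5) -> (25.115,14.5), length = 8
  seg 4: (25.115,14.5) -> (16.454,9.5), length = 10
  seg 5: (16.454,9.5) -> (16.454,-2.5), length = 12
  seg 6: (16.454,-2.5) -> (16.454,5.5), length = 8
Total = 59

Answer: 59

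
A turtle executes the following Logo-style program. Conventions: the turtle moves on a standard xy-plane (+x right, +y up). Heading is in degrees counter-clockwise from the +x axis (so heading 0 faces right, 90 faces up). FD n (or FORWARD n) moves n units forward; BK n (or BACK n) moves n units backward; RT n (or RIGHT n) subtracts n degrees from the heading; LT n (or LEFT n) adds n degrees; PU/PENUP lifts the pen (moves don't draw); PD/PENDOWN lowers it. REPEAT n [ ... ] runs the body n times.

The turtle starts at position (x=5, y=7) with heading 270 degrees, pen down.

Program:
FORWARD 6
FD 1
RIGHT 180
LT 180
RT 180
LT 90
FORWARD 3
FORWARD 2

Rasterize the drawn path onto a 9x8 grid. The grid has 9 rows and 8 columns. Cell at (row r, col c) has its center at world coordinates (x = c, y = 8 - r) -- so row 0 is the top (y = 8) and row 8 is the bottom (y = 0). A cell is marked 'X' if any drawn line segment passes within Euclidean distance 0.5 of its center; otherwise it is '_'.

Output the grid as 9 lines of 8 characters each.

Answer: ________
_____X__
_____X__
_____X__
_____X__
_____X__
_____X__
_____X__
XXXXXX__

Derivation:
Segment 0: (5,7) -> (5,1)
Segment 1: (5,1) -> (5,0)
Segment 2: (5,0) -> (2,0)
Segment 3: (2,0) -> (-0,0)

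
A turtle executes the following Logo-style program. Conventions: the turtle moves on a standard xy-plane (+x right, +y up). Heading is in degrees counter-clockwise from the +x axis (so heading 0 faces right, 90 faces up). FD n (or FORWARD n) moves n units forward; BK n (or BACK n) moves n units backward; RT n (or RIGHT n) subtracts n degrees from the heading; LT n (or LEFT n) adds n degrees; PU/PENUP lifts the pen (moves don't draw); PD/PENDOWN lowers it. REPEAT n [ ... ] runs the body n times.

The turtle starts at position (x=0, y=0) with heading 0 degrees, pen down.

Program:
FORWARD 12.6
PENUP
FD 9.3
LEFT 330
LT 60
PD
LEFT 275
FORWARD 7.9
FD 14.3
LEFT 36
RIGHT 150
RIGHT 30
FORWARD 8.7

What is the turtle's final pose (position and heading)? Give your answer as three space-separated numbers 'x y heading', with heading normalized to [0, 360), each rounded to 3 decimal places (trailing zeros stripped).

Answer: 26.407 -15.353 161

Derivation:
Executing turtle program step by step:
Start: pos=(0,0), heading=0, pen down
FD 12.6: (0,0) -> (12.6,0) [heading=0, draw]
PU: pen up
FD 9.3: (12.6,0) -> (21.9,0) [heading=0, move]
LT 330: heading 0 -> 330
LT 60: heading 330 -> 30
PD: pen down
LT 275: heading 30 -> 305
FD 7.9: (21.9,0) -> (26.431,-6.471) [heading=305, draw]
FD 14.3: (26.431,-6.471) -> (34.633,-18.185) [heading=305, draw]
LT 36: heading 305 -> 341
RT 150: heading 341 -> 191
RT 30: heading 191 -> 161
FD 8.7: (34.633,-18.185) -> (26.407,-15.353) [heading=161, draw]
Final: pos=(26.407,-15.353), heading=161, 4 segment(s) drawn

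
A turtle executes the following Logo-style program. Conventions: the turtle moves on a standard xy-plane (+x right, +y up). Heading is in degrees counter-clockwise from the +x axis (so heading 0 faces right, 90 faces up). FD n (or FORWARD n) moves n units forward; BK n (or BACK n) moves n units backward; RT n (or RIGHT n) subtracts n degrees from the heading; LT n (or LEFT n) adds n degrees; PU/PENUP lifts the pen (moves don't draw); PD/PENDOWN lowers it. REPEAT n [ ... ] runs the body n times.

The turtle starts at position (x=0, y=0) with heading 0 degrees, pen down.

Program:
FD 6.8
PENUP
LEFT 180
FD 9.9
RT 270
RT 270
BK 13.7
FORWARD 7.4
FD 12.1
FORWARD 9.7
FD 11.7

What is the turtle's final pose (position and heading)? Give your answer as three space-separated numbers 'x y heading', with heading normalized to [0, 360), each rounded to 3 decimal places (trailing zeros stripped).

Executing turtle program step by step:
Start: pos=(0,0), heading=0, pen down
FD 6.8: (0,0) -> (6.8,0) [heading=0, draw]
PU: pen up
LT 180: heading 0 -> 180
FD 9.9: (6.8,0) -> (-3.1,0) [heading=180, move]
RT 270: heading 180 -> 270
RT 270: heading 270 -> 0
BK 13.7: (-3.1,0) -> (-16.8,0) [heading=0, move]
FD 7.4: (-16.8,0) -> (-9.4,0) [heading=0, move]
FD 12.1: (-9.4,0) -> (2.7,0) [heading=0, move]
FD 9.7: (2.7,0) -> (12.4,0) [heading=0, move]
FD 11.7: (12.4,0) -> (24.1,0) [heading=0, move]
Final: pos=(24.1,0), heading=0, 1 segment(s) drawn

Answer: 24.1 0 0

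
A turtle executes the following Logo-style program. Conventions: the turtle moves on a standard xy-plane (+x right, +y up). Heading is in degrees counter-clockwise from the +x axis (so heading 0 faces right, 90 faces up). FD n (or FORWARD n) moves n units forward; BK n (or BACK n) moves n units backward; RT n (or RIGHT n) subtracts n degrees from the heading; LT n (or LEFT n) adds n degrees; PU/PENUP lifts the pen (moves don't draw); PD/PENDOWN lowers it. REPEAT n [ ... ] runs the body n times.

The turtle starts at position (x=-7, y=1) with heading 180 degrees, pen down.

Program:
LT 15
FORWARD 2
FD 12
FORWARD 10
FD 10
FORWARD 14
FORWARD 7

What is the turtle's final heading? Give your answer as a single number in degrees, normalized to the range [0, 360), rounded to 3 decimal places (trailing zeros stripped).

Executing turtle program step by step:
Start: pos=(-7,1), heading=180, pen down
LT 15: heading 180 -> 195
FD 2: (-7,1) -> (-8.932,0.482) [heading=195, draw]
FD 12: (-8.932,0.482) -> (-20.523,-2.623) [heading=195, draw]
FD 10: (-20.523,-2.623) -> (-30.182,-5.212) [heading=195, draw]
FD 10: (-30.182,-5.212) -> (-39.841,-7.8) [heading=195, draw]
FD 14: (-39.841,-7.8) -> (-53.364,-11.423) [heading=195, draw]
FD 7: (-53.364,-11.423) -> (-60.126,-13.235) [heading=195, draw]
Final: pos=(-60.126,-13.235), heading=195, 6 segment(s) drawn

Answer: 195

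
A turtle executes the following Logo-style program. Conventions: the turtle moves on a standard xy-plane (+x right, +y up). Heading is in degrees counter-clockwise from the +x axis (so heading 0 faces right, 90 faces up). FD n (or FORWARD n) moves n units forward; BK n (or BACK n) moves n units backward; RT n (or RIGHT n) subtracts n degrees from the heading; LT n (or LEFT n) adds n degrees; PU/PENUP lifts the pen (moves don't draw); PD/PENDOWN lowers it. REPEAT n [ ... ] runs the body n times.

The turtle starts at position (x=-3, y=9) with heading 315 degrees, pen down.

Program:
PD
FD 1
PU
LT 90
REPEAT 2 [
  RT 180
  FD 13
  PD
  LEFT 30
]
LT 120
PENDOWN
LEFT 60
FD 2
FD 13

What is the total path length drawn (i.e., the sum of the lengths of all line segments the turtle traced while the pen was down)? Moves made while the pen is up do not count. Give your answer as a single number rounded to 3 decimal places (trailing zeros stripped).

Answer: 29

Derivation:
Executing turtle program step by step:
Start: pos=(-3,9), heading=315, pen down
PD: pen down
FD 1: (-3,9) -> (-2.293,8.293) [heading=315, draw]
PU: pen up
LT 90: heading 315 -> 45
REPEAT 2 [
  -- iteration 1/2 --
  RT 180: heading 45 -> 225
  FD 13: (-2.293,8.293) -> (-11.485,-0.899) [heading=225, move]
  PD: pen down
  LT 30: heading 225 -> 255
  -- iteration 2/2 --
  RT 180: heading 255 -> 75
  FD 13: (-11.485,-0.899) -> (-8.121,11.658) [heading=75, draw]
  PD: pen down
  LT 30: heading 75 -> 105
]
LT 120: heading 105 -> 225
PD: pen down
LT 60: heading 225 -> 285
FD 2: (-8.121,11.658) -> (-7.603,9.726) [heading=285, draw]
FD 13: (-7.603,9.726) -> (-4.238,-2.831) [heading=285, draw]
Final: pos=(-4.238,-2.831), heading=285, 4 segment(s) drawn

Segment lengths:
  seg 1: (-3,9) -> (-2.293,8.293), length = 1
  seg 2: (-11.485,-0.899) -> (-8.121,11.658), length = 13
  seg 3: (-8.121,11.658) -> (-7.603,9.726), length = 2
  seg 4: (-7.603,9.726) -> (-4.238,-2.831), length = 13
Total = 29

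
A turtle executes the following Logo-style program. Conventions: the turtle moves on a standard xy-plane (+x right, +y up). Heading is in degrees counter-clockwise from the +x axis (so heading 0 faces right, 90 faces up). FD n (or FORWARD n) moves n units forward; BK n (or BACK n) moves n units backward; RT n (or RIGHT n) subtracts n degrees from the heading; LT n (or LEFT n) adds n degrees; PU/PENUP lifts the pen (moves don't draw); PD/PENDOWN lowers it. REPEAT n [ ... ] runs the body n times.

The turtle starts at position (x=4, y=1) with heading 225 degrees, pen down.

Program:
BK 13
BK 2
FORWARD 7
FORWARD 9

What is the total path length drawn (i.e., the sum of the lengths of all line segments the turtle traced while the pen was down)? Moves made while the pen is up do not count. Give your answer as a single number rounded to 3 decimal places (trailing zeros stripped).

Executing turtle program step by step:
Start: pos=(4,1), heading=225, pen down
BK 13: (4,1) -> (13.192,10.192) [heading=225, draw]
BK 2: (13.192,10.192) -> (14.607,11.607) [heading=225, draw]
FD 7: (14.607,11.607) -> (9.657,6.657) [heading=225, draw]
FD 9: (9.657,6.657) -> (3.293,0.293) [heading=225, draw]
Final: pos=(3.293,0.293), heading=225, 4 segment(s) drawn

Segment lengths:
  seg 1: (4,1) -> (13.192,10.192), length = 13
  seg 2: (13.192,10.192) -> (14.607,11.607), length = 2
  seg 3: (14.607,11.607) -> (9.657,6.657), length = 7
  seg 4: (9.657,6.657) -> (3.293,0.293), length = 9
Total = 31

Answer: 31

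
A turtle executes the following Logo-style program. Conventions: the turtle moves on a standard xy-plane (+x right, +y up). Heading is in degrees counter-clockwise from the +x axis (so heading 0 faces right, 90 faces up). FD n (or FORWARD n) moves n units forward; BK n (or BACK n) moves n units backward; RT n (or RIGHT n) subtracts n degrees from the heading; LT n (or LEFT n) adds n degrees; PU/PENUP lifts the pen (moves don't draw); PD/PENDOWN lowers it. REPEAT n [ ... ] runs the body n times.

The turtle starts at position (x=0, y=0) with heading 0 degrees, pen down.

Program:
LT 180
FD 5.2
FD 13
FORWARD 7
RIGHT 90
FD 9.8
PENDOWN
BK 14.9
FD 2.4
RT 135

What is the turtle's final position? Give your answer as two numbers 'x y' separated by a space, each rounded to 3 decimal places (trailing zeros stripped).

Answer: -25.2 -2.7

Derivation:
Executing turtle program step by step:
Start: pos=(0,0), heading=0, pen down
LT 180: heading 0 -> 180
FD 5.2: (0,0) -> (-5.2,0) [heading=180, draw]
FD 13: (-5.2,0) -> (-18.2,0) [heading=180, draw]
FD 7: (-18.2,0) -> (-25.2,0) [heading=180, draw]
RT 90: heading 180 -> 90
FD 9.8: (-25.2,0) -> (-25.2,9.8) [heading=90, draw]
PD: pen down
BK 14.9: (-25.2,9.8) -> (-25.2,-5.1) [heading=90, draw]
FD 2.4: (-25.2,-5.1) -> (-25.2,-2.7) [heading=90, draw]
RT 135: heading 90 -> 315
Final: pos=(-25.2,-2.7), heading=315, 6 segment(s) drawn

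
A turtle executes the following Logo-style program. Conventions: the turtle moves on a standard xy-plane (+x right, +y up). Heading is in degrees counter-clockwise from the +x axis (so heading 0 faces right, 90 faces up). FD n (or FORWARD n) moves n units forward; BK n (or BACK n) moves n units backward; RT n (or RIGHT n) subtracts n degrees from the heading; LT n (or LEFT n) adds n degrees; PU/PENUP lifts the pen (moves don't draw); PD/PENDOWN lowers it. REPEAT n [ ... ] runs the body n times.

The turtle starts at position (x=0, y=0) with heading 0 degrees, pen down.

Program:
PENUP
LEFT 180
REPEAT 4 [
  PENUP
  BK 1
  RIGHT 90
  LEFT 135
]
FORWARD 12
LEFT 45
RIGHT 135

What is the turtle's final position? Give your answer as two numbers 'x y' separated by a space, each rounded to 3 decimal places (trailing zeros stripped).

Answer: 13 2.414

Derivation:
Executing turtle program step by step:
Start: pos=(0,0), heading=0, pen down
PU: pen up
LT 180: heading 0 -> 180
REPEAT 4 [
  -- iteration 1/4 --
  PU: pen up
  BK 1: (0,0) -> (1,0) [heading=180, move]
  RT 90: heading 180 -> 90
  LT 135: heading 90 -> 225
  -- iteration 2/4 --
  PU: pen up
  BK 1: (1,0) -> (1.707,0.707) [heading=225, move]
  RT 90: heading 225 -> 135
  LT 135: heading 135 -> 270
  -- iteration 3/4 --
  PU: pen up
  BK 1: (1.707,0.707) -> (1.707,1.707) [heading=270, move]
  RT 90: heading 270 -> 180
  LT 135: heading 180 -> 315
  -- iteration 4/4 --
  PU: pen up
  BK 1: (1.707,1.707) -> (1,2.414) [heading=315, move]
  RT 90: heading 315 -> 225
  LT 135: heading 225 -> 0
]
FD 12: (1,2.414) -> (13,2.414) [heading=0, move]
LT 45: heading 0 -> 45
RT 135: heading 45 -> 270
Final: pos=(13,2.414), heading=270, 0 segment(s) drawn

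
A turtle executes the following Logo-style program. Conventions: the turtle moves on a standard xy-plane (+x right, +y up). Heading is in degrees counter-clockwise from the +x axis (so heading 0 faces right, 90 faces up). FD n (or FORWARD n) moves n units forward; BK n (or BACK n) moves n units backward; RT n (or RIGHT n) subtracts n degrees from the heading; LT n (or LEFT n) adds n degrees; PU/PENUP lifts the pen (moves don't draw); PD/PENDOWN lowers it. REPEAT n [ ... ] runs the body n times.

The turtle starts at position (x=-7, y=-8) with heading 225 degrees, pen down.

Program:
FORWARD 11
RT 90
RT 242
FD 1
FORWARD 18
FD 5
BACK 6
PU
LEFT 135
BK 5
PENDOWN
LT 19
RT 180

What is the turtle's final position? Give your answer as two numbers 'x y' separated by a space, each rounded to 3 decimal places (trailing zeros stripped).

Executing turtle program step by step:
Start: pos=(-7,-8), heading=225, pen down
FD 11: (-7,-8) -> (-14.778,-15.778) [heading=225, draw]
RT 90: heading 225 -> 135
RT 242: heading 135 -> 253
FD 1: (-14.778,-15.778) -> (-15.071,-16.734) [heading=253, draw]
FD 18: (-15.071,-16.734) -> (-20.333,-33.948) [heading=253, draw]
FD 5: (-20.333,-33.948) -> (-21.795,-38.729) [heading=253, draw]
BK 6: (-21.795,-38.729) -> (-20.041,-32.992) [heading=253, draw]
PU: pen up
LT 135: heading 253 -> 28
BK 5: (-20.041,-32.992) -> (-24.456,-35.339) [heading=28, move]
PD: pen down
LT 19: heading 28 -> 47
RT 180: heading 47 -> 227
Final: pos=(-24.456,-35.339), heading=227, 5 segment(s) drawn

Answer: -24.456 -35.339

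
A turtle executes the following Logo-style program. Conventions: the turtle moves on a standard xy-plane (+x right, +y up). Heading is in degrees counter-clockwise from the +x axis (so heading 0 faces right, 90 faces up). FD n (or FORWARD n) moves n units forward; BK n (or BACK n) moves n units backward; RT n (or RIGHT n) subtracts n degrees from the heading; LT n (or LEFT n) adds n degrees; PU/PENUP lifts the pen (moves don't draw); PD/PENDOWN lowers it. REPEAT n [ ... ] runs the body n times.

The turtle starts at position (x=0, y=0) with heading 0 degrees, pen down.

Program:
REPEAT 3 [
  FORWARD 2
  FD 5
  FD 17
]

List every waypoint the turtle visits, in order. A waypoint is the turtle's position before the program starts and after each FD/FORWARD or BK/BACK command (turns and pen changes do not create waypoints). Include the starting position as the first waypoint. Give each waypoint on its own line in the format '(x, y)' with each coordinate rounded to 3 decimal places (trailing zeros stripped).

Answer: (0, 0)
(2, 0)
(7, 0)
(24, 0)
(26, 0)
(31, 0)
(48, 0)
(50, 0)
(55, 0)
(72, 0)

Derivation:
Executing turtle program step by step:
Start: pos=(0,0), heading=0, pen down
REPEAT 3 [
  -- iteration 1/3 --
  FD 2: (0,0) -> (2,0) [heading=0, draw]
  FD 5: (2,0) -> (7,0) [heading=0, draw]
  FD 17: (7,0) -> (24,0) [heading=0, draw]
  -- iteration 2/3 --
  FD 2: (24,0) -> (26,0) [heading=0, draw]
  FD 5: (26,0) -> (31,0) [heading=0, draw]
  FD 17: (31,0) -> (48,0) [heading=0, draw]
  -- iteration 3/3 --
  FD 2: (48,0) -> (50,0) [heading=0, draw]
  FD 5: (50,0) -> (55,0) [heading=0, draw]
  FD 17: (55,0) -> (72,0) [heading=0, draw]
]
Final: pos=(72,0), heading=0, 9 segment(s) drawn
Waypoints (10 total):
(0, 0)
(2, 0)
(7, 0)
(24, 0)
(26, 0)
(31, 0)
(48, 0)
(50, 0)
(55, 0)
(72, 0)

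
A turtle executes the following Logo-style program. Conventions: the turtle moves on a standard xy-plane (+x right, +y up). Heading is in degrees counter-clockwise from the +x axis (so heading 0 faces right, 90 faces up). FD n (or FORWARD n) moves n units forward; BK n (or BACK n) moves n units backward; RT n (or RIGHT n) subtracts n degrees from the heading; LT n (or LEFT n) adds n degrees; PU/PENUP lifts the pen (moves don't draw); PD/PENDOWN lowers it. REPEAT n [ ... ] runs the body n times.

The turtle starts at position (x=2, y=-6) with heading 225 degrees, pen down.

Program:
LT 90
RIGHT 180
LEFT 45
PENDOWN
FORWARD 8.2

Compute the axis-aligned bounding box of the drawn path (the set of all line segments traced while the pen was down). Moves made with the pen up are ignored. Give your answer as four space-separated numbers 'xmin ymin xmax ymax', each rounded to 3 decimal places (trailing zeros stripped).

Executing turtle program step by step:
Start: pos=(2,-6), heading=225, pen down
LT 90: heading 225 -> 315
RT 180: heading 315 -> 135
LT 45: heading 135 -> 180
PD: pen down
FD 8.2: (2,-6) -> (-6.2,-6) [heading=180, draw]
Final: pos=(-6.2,-6), heading=180, 1 segment(s) drawn

Segment endpoints: x in {-6.2, 2}, y in {-6, -6}
xmin=-6.2, ymin=-6, xmax=2, ymax=-6

Answer: -6.2 -6 2 -6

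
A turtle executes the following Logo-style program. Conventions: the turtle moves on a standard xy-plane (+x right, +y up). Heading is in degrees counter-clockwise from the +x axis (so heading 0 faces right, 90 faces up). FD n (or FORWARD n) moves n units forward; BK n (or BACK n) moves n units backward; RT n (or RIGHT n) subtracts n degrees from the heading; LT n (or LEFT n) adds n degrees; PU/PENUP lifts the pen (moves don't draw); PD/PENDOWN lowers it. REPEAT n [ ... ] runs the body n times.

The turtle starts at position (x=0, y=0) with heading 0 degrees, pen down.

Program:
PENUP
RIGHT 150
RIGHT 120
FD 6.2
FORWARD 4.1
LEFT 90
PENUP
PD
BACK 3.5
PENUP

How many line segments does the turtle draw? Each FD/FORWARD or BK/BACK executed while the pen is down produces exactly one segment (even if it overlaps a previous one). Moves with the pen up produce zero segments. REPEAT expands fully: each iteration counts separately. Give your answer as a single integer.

Executing turtle program step by step:
Start: pos=(0,0), heading=0, pen down
PU: pen up
RT 150: heading 0 -> 210
RT 120: heading 210 -> 90
FD 6.2: (0,0) -> (0,6.2) [heading=90, move]
FD 4.1: (0,6.2) -> (0,10.3) [heading=90, move]
LT 90: heading 90 -> 180
PU: pen up
PD: pen down
BK 3.5: (0,10.3) -> (3.5,10.3) [heading=180, draw]
PU: pen up
Final: pos=(3.5,10.3), heading=180, 1 segment(s) drawn
Segments drawn: 1

Answer: 1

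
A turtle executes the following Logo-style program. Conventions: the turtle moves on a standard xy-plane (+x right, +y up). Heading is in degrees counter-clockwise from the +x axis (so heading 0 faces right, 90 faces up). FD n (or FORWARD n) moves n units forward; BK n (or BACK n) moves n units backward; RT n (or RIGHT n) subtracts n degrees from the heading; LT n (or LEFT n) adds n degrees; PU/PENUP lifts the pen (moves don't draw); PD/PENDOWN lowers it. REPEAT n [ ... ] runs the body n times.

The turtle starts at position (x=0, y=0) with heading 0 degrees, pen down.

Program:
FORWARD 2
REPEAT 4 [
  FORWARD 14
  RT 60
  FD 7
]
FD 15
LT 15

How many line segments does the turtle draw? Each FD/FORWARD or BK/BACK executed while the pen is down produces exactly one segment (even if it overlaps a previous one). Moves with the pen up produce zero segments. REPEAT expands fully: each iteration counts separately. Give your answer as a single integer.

Executing turtle program step by step:
Start: pos=(0,0), heading=0, pen down
FD 2: (0,0) -> (2,0) [heading=0, draw]
REPEAT 4 [
  -- iteration 1/4 --
  FD 14: (2,0) -> (16,0) [heading=0, draw]
  RT 60: heading 0 -> 300
  FD 7: (16,0) -> (19.5,-6.062) [heading=300, draw]
  -- iteration 2/4 --
  FD 14: (19.5,-6.062) -> (26.5,-18.187) [heading=300, draw]
  RT 60: heading 300 -> 240
  FD 7: (26.5,-18.187) -> (23,-24.249) [heading=240, draw]
  -- iteration 3/4 --
  FD 14: (23,-24.249) -> (16,-36.373) [heading=240, draw]
  RT 60: heading 240 -> 180
  FD 7: (16,-36.373) -> (9,-36.373) [heading=180, draw]
  -- iteration 4/4 --
  FD 14: (9,-36.373) -> (-5,-36.373) [heading=180, draw]
  RT 60: heading 180 -> 120
  FD 7: (-5,-36.373) -> (-8.5,-30.311) [heading=120, draw]
]
FD 15: (-8.5,-30.311) -> (-16,-17.321) [heading=120, draw]
LT 15: heading 120 -> 135
Final: pos=(-16,-17.321), heading=135, 10 segment(s) drawn
Segments drawn: 10

Answer: 10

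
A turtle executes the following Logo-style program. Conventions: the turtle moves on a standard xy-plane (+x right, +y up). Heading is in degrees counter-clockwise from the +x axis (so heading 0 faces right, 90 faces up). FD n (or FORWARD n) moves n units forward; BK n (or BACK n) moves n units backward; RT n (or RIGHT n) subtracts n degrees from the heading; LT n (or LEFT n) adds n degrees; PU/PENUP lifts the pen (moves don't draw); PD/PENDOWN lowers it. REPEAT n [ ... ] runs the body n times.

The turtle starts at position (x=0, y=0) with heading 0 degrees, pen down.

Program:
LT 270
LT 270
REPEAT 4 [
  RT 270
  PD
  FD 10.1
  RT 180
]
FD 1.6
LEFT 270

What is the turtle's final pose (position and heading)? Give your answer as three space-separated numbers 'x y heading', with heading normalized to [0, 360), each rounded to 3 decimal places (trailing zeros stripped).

Answer: -1.6 0 90

Derivation:
Executing turtle program step by step:
Start: pos=(0,0), heading=0, pen down
LT 270: heading 0 -> 270
LT 270: heading 270 -> 180
REPEAT 4 [
  -- iteration 1/4 --
  RT 270: heading 180 -> 270
  PD: pen down
  FD 10.1: (0,0) -> (0,-10.1) [heading=270, draw]
  RT 180: heading 270 -> 90
  -- iteration 2/4 --
  RT 270: heading 90 -> 180
  PD: pen down
  FD 10.1: (0,-10.1) -> (-10.1,-10.1) [heading=180, draw]
  RT 180: heading 180 -> 0
  -- iteration 3/4 --
  RT 270: heading 0 -> 90
  PD: pen down
  FD 10.1: (-10.1,-10.1) -> (-10.1,0) [heading=90, draw]
  RT 180: heading 90 -> 270
  -- iteration 4/4 --
  RT 270: heading 270 -> 0
  PD: pen down
  FD 10.1: (-10.1,0) -> (0,0) [heading=0, draw]
  RT 180: heading 0 -> 180
]
FD 1.6: (0,0) -> (-1.6,0) [heading=180, draw]
LT 270: heading 180 -> 90
Final: pos=(-1.6,0), heading=90, 5 segment(s) drawn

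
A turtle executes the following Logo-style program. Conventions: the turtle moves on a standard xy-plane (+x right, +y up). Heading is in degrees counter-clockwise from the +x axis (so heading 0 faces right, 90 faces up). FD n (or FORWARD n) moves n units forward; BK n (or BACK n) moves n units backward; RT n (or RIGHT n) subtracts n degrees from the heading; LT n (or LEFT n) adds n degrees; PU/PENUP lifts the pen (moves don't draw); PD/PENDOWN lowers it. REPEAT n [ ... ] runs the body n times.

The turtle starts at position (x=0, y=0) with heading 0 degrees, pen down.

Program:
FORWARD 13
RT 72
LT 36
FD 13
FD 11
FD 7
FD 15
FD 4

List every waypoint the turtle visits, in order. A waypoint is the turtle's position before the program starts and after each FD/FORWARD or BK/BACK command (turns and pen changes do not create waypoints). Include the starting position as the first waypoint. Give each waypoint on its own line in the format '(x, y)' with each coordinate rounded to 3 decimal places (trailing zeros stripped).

Answer: (0, 0)
(13, 0)
(23.517, -7.641)
(32.416, -14.107)
(38.08, -18.221)
(50.215, -27.038)
(53.451, -29.389)

Derivation:
Executing turtle program step by step:
Start: pos=(0,0), heading=0, pen down
FD 13: (0,0) -> (13,0) [heading=0, draw]
RT 72: heading 0 -> 288
LT 36: heading 288 -> 324
FD 13: (13,0) -> (23.517,-7.641) [heading=324, draw]
FD 11: (23.517,-7.641) -> (32.416,-14.107) [heading=324, draw]
FD 7: (32.416,-14.107) -> (38.08,-18.221) [heading=324, draw]
FD 15: (38.08,-18.221) -> (50.215,-27.038) [heading=324, draw]
FD 4: (50.215,-27.038) -> (53.451,-29.389) [heading=324, draw]
Final: pos=(53.451,-29.389), heading=324, 6 segment(s) drawn
Waypoints (7 total):
(0, 0)
(13, 0)
(23.517, -7.641)
(32.416, -14.107)
(38.08, -18.221)
(50.215, -27.038)
(53.451, -29.389)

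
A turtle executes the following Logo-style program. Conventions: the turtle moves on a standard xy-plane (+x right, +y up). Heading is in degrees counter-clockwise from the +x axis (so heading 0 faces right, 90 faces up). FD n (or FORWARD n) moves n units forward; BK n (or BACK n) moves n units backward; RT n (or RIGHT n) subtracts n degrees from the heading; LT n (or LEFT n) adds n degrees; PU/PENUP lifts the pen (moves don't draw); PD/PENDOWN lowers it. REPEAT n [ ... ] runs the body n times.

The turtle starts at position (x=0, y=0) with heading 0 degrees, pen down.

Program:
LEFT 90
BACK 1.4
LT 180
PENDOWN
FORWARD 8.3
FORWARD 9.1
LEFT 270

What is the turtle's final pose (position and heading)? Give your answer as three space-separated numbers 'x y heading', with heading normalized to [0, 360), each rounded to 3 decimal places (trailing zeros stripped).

Executing turtle program step by step:
Start: pos=(0,0), heading=0, pen down
LT 90: heading 0 -> 90
BK 1.4: (0,0) -> (0,-1.4) [heading=90, draw]
LT 180: heading 90 -> 270
PD: pen down
FD 8.3: (0,-1.4) -> (0,-9.7) [heading=270, draw]
FD 9.1: (0,-9.7) -> (0,-18.8) [heading=270, draw]
LT 270: heading 270 -> 180
Final: pos=(0,-18.8), heading=180, 3 segment(s) drawn

Answer: 0 -18.8 180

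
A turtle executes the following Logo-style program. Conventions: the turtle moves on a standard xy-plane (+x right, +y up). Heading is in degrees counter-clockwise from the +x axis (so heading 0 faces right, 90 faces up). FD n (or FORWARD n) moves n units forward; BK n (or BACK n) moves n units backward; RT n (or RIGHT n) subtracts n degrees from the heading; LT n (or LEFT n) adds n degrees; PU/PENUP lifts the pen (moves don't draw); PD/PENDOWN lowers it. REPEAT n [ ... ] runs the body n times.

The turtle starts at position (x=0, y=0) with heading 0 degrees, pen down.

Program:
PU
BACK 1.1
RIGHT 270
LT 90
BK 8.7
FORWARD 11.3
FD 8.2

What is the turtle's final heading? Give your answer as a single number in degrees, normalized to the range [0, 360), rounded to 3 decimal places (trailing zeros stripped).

Answer: 180

Derivation:
Executing turtle program step by step:
Start: pos=(0,0), heading=0, pen down
PU: pen up
BK 1.1: (0,0) -> (-1.1,0) [heading=0, move]
RT 270: heading 0 -> 90
LT 90: heading 90 -> 180
BK 8.7: (-1.1,0) -> (7.6,0) [heading=180, move]
FD 11.3: (7.6,0) -> (-3.7,0) [heading=180, move]
FD 8.2: (-3.7,0) -> (-11.9,0) [heading=180, move]
Final: pos=(-11.9,0), heading=180, 0 segment(s) drawn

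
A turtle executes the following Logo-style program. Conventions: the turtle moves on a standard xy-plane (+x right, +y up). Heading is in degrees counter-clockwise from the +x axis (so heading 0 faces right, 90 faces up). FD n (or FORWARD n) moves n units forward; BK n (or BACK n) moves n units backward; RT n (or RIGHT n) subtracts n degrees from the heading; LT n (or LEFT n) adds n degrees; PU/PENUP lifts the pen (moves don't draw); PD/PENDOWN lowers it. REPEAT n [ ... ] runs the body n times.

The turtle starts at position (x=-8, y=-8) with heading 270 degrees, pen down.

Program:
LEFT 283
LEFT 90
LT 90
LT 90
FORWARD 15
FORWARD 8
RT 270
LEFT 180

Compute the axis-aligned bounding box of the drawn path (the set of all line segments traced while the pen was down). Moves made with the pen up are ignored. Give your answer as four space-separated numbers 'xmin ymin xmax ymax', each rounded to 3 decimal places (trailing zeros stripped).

Executing turtle program step by step:
Start: pos=(-8,-8), heading=270, pen down
LT 283: heading 270 -> 193
LT 90: heading 193 -> 283
LT 90: heading 283 -> 13
LT 90: heading 13 -> 103
FD 15: (-8,-8) -> (-11.374,6.616) [heading=103, draw]
FD 8: (-11.374,6.616) -> (-13.174,14.411) [heading=103, draw]
RT 270: heading 103 -> 193
LT 180: heading 193 -> 13
Final: pos=(-13.174,14.411), heading=13, 2 segment(s) drawn

Segment endpoints: x in {-13.174, -11.374, -8}, y in {-8, 6.616, 14.411}
xmin=-13.174, ymin=-8, xmax=-8, ymax=14.411

Answer: -13.174 -8 -8 14.411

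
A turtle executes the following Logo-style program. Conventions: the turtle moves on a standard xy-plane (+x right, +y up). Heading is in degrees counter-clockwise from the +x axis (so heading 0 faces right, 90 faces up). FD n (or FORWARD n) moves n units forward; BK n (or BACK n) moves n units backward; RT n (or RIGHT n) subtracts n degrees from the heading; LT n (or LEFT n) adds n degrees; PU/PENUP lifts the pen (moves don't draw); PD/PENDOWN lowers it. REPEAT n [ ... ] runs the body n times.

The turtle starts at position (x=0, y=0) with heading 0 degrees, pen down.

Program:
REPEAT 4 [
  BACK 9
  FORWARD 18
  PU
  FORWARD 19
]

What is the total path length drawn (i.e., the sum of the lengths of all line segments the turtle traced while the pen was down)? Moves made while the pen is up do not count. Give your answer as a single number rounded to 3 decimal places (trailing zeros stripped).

Answer: 27

Derivation:
Executing turtle program step by step:
Start: pos=(0,0), heading=0, pen down
REPEAT 4 [
  -- iteration 1/4 --
  BK 9: (0,0) -> (-9,0) [heading=0, draw]
  FD 18: (-9,0) -> (9,0) [heading=0, draw]
  PU: pen up
  FD 19: (9,0) -> (28,0) [heading=0, move]
  -- iteration 2/4 --
  BK 9: (28,0) -> (19,0) [heading=0, move]
  FD 18: (19,0) -> (37,0) [heading=0, move]
  PU: pen up
  FD 19: (37,0) -> (56,0) [heading=0, move]
  -- iteration 3/4 --
  BK 9: (56,0) -> (47,0) [heading=0, move]
  FD 18: (47,0) -> (65,0) [heading=0, move]
  PU: pen up
  FD 19: (65,0) -> (84,0) [heading=0, move]
  -- iteration 4/4 --
  BK 9: (84,0) -> (75,0) [heading=0, move]
  FD 18: (75,0) -> (93,0) [heading=0, move]
  PU: pen up
  FD 19: (93,0) -> (112,0) [heading=0, move]
]
Final: pos=(112,0), heading=0, 2 segment(s) drawn

Segment lengths:
  seg 1: (0,0) -> (-9,0), length = 9
  seg 2: (-9,0) -> (9,0), length = 18
Total = 27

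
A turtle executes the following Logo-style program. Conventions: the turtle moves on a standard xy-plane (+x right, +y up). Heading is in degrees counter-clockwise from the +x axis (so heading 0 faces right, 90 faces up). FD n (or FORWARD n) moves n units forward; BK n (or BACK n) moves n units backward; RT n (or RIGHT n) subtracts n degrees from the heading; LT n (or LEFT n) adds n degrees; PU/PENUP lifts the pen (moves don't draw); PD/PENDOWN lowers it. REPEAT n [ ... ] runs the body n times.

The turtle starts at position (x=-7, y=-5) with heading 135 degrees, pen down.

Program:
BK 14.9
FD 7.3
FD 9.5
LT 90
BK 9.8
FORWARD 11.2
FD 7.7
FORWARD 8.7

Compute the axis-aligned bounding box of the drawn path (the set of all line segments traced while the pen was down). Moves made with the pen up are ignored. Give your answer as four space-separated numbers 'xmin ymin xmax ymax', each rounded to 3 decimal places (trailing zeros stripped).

Executing turtle program step by step:
Start: pos=(-7,-5), heading=135, pen down
BK 14.9: (-7,-5) -> (3.536,-15.536) [heading=135, draw]
FD 7.3: (3.536,-15.536) -> (-1.626,-10.374) [heading=135, draw]
FD 9.5: (-1.626,-10.374) -> (-8.344,-3.656) [heading=135, draw]
LT 90: heading 135 -> 225
BK 9.8: (-8.344,-3.656) -> (-1.414,3.273) [heading=225, draw]
FD 11.2: (-1.414,3.273) -> (-9.333,-4.646) [heading=225, draw]
FD 7.7: (-9.333,-4.646) -> (-14.778,-10.091) [heading=225, draw]
FD 8.7: (-14.778,-10.091) -> (-20.93,-16.243) [heading=225, draw]
Final: pos=(-20.93,-16.243), heading=225, 7 segment(s) drawn

Segment endpoints: x in {-20.93, -14.778, -9.333, -8.344, -7, -1.626, -1.414, 3.536}, y in {-16.243, -15.536, -10.374, -10.091, -5, -4.646, -3.656, 3.273}
xmin=-20.93, ymin=-16.243, xmax=3.536, ymax=3.273

Answer: -20.93 -16.243 3.536 3.273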